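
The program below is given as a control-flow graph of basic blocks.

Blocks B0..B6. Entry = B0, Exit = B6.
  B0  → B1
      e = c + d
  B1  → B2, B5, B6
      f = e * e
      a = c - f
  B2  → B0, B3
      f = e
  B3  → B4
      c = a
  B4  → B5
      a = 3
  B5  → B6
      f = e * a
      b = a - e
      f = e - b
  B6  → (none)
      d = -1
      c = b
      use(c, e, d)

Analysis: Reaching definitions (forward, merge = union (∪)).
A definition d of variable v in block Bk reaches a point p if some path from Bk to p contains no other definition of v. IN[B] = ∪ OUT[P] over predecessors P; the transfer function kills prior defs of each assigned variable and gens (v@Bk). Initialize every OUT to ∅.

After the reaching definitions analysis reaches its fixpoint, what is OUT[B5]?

Per-block solution:
  B0:  IN={a@B1, e@B0, f@B2}  OUT={a@B1, e@B0, f@B2}
  B1:  IN={a@B1, e@B0, f@B2}  OUT={a@B1, e@B0, f@B1}
  B2:  IN={a@B1, e@B0, f@B1}  OUT={a@B1, e@B0, f@B2}
  B3:  IN={a@B1, e@B0, f@B2}  OUT={a@B1, c@B3, e@B0, f@B2}
  B4:  IN={a@B1, c@B3, e@B0, f@B2}  OUT={a@B4, c@B3, e@B0, f@B2}
  B5:  IN={a@B1, a@B4, c@B3, e@B0, f@B1, f@B2}  OUT={a@B1, a@B4, b@B5, c@B3, e@B0, f@B5}
  B6:  IN={a@B1, a@B4, b@B5, c@B3, e@B0, f@B1, f@B5}  OUT={a@B1, a@B4, b@B5, c@B6, d@B6, e@B0, f@B1, f@B5}

Merge at B5: IN[B5] = OUT[B1] ⊔ OUT[B4] = {a@B1, a@B4, c@B3, e@B0, f@B1, f@B2}
Applying B5's transfer function to that IN value gives OUT[B5] (row B5 above).

Answer: {a@B1, a@B4, b@B5, c@B3, e@B0, f@B5}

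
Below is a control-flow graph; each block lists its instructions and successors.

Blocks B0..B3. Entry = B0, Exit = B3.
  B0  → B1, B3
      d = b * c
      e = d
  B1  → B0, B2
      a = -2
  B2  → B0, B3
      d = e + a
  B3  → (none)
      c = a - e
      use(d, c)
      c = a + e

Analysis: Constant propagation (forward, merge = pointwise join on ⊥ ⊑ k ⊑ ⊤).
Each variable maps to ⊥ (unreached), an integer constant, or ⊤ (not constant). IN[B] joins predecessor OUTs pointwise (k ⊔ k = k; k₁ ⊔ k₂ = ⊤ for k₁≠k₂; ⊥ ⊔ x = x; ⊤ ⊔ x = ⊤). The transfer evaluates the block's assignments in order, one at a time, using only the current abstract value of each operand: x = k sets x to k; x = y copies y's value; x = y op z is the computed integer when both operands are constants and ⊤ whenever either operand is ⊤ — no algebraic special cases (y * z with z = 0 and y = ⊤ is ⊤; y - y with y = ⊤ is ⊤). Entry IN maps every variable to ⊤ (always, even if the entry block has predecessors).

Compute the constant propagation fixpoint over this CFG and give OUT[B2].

Answer: {a: -2, b: ⊤, c: ⊤, d: ⊤, e: ⊤, f: ⊤}

Derivation:
Per-block solution:
  B0:   IN=(all ⊤)   OUT=(all ⊤)
  B1:   IN=(all ⊤)   OUT={a:-2; rest ⊤}
  B2:   IN={a:-2; rest ⊤}   OUT={a:-2; rest ⊤}
  B3:   IN=(all ⊤)   OUT=(all ⊤)

Merge at B2: IN[B2] = OUT[B1] = {a: -2, b: ⊤, c: ⊤, d: ⊤, e: ⊤, f: ⊤}
Applying B2's transfer function to that IN value gives OUT[B2] (row B2 above).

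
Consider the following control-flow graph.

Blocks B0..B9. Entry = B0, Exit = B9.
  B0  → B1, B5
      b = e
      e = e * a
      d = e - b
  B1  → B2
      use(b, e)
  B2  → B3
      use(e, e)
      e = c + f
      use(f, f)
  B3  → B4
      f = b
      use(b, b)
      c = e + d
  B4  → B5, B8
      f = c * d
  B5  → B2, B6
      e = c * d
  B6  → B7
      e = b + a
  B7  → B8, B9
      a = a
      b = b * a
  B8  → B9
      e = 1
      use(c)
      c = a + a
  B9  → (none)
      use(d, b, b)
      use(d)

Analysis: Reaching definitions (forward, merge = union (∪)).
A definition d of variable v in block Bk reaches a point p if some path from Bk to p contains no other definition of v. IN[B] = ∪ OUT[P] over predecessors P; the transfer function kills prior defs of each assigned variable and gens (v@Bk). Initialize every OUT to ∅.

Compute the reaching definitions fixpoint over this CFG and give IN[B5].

Answer: {b@B0, c@B3, d@B0, e@B0, e@B2, f@B4}

Trace:
Converged values:
  B0:  IN={}  OUT={b@B0, d@B0, e@B0}
  B1:  IN={b@B0, d@B0, e@B0}  OUT={b@B0, d@B0, e@B0}
  B2:  IN={b@B0, c@B3, d@B0, e@B0, e@B5, f@B4}  OUT={b@B0, c@B3, d@B0, e@B2, f@B4}
  B3:  IN={b@B0, c@B3, d@B0, e@B2, f@B4}  OUT={b@B0, c@B3, d@B0, e@B2, f@B3}
  B4:  IN={b@B0, c@B3, d@B0, e@B2, f@B3}  OUT={b@B0, c@B3, d@B0, e@B2, f@B4}
  B5:  IN={b@B0, c@B3, d@B0, e@B0, e@B2, f@B4}  OUT={b@B0, c@B3, d@B0, e@B5, f@B4}
  B6:  IN={b@B0, c@B3, d@B0, e@B5, f@B4}  OUT={b@B0, c@B3, d@B0, e@B6, f@B4}
  B7:  IN={b@B0, c@B3, d@B0, e@B6, f@B4}  OUT={a@B7, b@B7, c@B3, d@B0, e@B6, f@B4}
  B8:  IN={a@B7, b@B0, b@B7, c@B3, d@B0, e@B2, e@B6, f@B4}  OUT={a@B7, b@B0, b@B7, c@B8, d@B0, e@B8, f@B4}
  B9:  IN={a@B7, b@B0, b@B7, c@B3, c@B8, d@B0, e@B6, e@B8, f@B4}  OUT={a@B7, b@B0, b@B7, c@B3, c@B8, d@B0, e@B6, e@B8, f@B4}

Merge at B5: IN[B5] = OUT[B0] ⊔ OUT[B4] = {b@B0, c@B3, d@B0, e@B0, e@B2, f@B4}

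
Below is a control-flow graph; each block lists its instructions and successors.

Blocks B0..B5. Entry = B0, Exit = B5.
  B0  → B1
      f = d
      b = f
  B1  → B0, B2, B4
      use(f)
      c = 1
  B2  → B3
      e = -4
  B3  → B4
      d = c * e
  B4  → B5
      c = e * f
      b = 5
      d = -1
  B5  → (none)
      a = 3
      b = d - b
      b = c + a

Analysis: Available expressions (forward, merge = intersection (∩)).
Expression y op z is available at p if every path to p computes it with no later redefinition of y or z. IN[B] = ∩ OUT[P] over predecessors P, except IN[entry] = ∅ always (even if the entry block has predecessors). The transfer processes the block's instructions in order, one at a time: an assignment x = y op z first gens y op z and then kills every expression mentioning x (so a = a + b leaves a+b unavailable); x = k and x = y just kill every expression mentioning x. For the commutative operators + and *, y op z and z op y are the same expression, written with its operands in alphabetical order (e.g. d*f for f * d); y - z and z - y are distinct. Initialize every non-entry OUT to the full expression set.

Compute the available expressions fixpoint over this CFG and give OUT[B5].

Answer: {a+c, e*f}

Trace:
Fixpoint table:
  B0: | IN={} | OUT={}
  B1: | IN={} | OUT={}
  B2: | IN={} | OUT={}
  B3: | IN={} | OUT={c*e}
  B4: | IN={} | OUT={e*f}
  B5: | IN={e*f} | OUT={a+c, e*f}

Merge at B5: IN[B5] = OUT[B4] = {e*f}
Applying B5's transfer function to that IN value gives OUT[B5] (row B5 above).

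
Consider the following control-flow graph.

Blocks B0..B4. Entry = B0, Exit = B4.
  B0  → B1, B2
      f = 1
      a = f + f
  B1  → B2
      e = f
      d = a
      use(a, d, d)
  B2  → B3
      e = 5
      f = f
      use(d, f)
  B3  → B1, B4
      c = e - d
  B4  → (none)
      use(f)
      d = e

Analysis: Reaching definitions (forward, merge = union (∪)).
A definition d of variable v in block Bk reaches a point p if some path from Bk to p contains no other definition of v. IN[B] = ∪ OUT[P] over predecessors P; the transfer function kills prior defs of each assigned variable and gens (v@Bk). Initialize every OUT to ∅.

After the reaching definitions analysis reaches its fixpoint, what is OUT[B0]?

Converged values:
  B0:   IN={}   OUT={a@B0, f@B0}
  B1:   IN={a@B0, c@B3, d@B1, e@B2, f@B0, f@B2}   OUT={a@B0, c@B3, d@B1, e@B1, f@B0, f@B2}
  B2:   IN={a@B0, c@B3, d@B1, e@B1, f@B0, f@B2}   OUT={a@B0, c@B3, d@B1, e@B2, f@B2}
  B3:   IN={a@B0, c@B3, d@B1, e@B2, f@B2}   OUT={a@B0, c@B3, d@B1, e@B2, f@B2}
  B4:   IN={a@B0, c@B3, d@B1, e@B2, f@B2}   OUT={a@B0, c@B3, d@B4, e@B2, f@B2}

B0 is the boundary node: IN[B0] = {}
Applying B0's transfer function to that IN value gives OUT[B0] (row B0 above).

Answer: {a@B0, f@B0}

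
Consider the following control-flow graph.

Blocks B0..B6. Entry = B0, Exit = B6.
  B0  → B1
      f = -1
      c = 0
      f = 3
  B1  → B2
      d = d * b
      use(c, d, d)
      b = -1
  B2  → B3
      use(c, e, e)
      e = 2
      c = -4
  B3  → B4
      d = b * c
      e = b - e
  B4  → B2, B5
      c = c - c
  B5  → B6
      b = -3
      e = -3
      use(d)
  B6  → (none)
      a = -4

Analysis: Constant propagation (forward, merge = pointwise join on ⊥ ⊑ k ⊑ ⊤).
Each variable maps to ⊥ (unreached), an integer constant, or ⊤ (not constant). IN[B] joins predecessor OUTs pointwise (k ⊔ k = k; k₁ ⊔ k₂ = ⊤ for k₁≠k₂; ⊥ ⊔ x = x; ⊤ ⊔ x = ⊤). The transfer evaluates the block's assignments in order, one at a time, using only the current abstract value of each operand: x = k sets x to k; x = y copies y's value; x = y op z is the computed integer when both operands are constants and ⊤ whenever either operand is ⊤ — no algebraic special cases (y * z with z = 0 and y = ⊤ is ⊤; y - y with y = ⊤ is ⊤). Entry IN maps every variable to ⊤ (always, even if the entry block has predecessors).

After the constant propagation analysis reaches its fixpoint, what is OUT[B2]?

Answer: {a: ⊤, b: -1, c: -4, d: ⊤, e: 2, f: 3}

Trace:
Fixpoint table:
  B0:   IN=(all ⊤)   OUT={c:0, f:3; rest ⊤}
  B1:   IN={c:0, f:3; rest ⊤}   OUT={b:-1, c:0, f:3; rest ⊤}
  B2:   IN={b:-1, c:0, f:3; rest ⊤}   OUT={b:-1, c:-4, e:2, f:3; rest ⊤}
  B3:   IN={b:-1, c:-4, e:2, f:3; rest ⊤}   OUT={b:-1, c:-4, d:4, e:-3, f:3; rest ⊤}
  B4:   IN={b:-1, c:-4, d:4, e:-3, f:3; rest ⊤}   OUT={b:-1, c:0, d:4, e:-3, f:3; rest ⊤}
  B5:   IN={b:-1, c:0, d:4, e:-3, f:3; rest ⊤}   OUT={b:-3, c:0, d:4, e:-3, f:3; rest ⊤}
  B6:   IN={b:-3, c:0, d:4, e:-3, f:3; rest ⊤}   OUT={a:-4, b:-3, c:0, d:4, e:-3, f:3; rest ⊤}

Merge at B2: IN[B2] = OUT[B1] ⊔ OUT[B4] = {a: ⊤, b: -1, c: 0, d: ⊤, e: ⊤, f: 3}
Applying B2's transfer function to that IN value gives OUT[B2] (row B2 above).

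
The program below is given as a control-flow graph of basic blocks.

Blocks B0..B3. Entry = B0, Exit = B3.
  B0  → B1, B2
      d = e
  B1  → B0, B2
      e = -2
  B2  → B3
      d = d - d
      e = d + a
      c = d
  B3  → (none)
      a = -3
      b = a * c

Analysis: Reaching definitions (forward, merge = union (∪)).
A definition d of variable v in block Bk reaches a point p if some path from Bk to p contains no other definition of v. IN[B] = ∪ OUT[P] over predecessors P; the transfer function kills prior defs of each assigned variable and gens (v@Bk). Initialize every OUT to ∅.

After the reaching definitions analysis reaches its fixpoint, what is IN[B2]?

Answer: {d@B0, e@B1}

Trace:
Fixpoint table:
  B0:  IN={d@B0, e@B1}  OUT={d@B0, e@B1}
  B1:  IN={d@B0, e@B1}  OUT={d@B0, e@B1}
  B2:  IN={d@B0, e@B1}  OUT={c@B2, d@B2, e@B2}
  B3:  IN={c@B2, d@B2, e@B2}  OUT={a@B3, b@B3, c@B2, d@B2, e@B2}

Merge at B2: IN[B2] = OUT[B0] ⊔ OUT[B1] = {d@B0, e@B1}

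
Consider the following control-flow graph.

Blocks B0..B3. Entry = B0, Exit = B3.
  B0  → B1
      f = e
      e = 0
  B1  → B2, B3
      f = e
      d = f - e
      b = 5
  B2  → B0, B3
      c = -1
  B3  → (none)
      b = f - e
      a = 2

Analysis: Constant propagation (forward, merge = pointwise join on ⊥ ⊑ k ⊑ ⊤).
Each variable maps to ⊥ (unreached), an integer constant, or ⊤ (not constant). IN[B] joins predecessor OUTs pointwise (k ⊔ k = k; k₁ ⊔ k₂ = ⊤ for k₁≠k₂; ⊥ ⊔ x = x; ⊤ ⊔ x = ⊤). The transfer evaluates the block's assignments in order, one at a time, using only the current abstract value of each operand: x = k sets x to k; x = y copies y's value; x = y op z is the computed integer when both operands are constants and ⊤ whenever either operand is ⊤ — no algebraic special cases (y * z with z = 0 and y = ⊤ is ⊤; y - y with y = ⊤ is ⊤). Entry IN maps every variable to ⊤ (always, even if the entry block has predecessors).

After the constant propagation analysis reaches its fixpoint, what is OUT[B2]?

Answer: {a: ⊤, b: 5, c: -1, d: 0, e: 0, f: 0}

Working:
Converged values:
  B0:   IN=(all ⊤)   OUT={e:0; rest ⊤}
  B1:   IN={e:0; rest ⊤}   OUT={b:5, d:0, e:0, f:0; rest ⊤}
  B2:   IN={b:5, d:0, e:0, f:0; rest ⊤}   OUT={b:5, c:-1, d:0, e:0, f:0; rest ⊤}
  B3:   IN={b:5, d:0, e:0, f:0; rest ⊤}   OUT={a:2, b:0, d:0, e:0, f:0; rest ⊤}

Merge at B2: IN[B2] = OUT[B1] = {a: ⊤, b: 5, c: ⊤, d: 0, e: 0, f: 0}
Applying B2's transfer function to that IN value gives OUT[B2] (row B2 above).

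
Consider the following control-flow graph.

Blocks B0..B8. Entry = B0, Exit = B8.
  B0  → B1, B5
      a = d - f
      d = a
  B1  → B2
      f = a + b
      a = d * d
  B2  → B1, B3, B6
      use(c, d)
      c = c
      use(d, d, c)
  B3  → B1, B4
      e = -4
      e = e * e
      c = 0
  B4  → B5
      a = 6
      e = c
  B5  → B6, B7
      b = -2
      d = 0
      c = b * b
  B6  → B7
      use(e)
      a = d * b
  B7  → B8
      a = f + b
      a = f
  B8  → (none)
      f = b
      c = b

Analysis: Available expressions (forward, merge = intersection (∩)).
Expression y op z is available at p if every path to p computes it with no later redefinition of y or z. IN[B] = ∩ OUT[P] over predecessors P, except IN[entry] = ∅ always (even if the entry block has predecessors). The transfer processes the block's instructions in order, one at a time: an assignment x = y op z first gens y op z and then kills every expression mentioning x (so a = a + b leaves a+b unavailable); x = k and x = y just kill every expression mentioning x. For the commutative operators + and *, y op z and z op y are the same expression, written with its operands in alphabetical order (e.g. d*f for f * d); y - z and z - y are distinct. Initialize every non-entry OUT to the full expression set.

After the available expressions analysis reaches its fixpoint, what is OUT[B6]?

Fixpoint table:
  B0: | IN={} | OUT={}
  B1: | IN={} | OUT={d*d}
  B2: | IN={d*d} | OUT={d*d}
  B3: | IN={d*d} | OUT={d*d}
  B4: | IN={d*d} | OUT={d*d}
  B5: | IN={} | OUT={b*b}
  B6: | IN={} | OUT={b*d}
  B7: | IN={} | OUT={b+f}
  B8: | IN={b+f} | OUT={}

Merge at B6: IN[B6] = OUT[B2] ∩ OUT[B5] = {}
Applying B6's transfer function to that IN value gives OUT[B6] (row B6 above).

Answer: {b*d}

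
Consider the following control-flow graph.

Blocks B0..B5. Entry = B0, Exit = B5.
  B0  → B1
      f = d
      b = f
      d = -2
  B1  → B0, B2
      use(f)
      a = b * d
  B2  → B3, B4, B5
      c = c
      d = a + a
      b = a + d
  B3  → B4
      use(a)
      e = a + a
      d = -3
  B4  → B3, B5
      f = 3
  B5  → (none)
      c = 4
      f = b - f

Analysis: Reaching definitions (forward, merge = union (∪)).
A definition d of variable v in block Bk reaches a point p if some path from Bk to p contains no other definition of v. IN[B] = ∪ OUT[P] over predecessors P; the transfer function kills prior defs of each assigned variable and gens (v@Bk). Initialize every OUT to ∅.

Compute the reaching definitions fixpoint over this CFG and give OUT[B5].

Answer: {a@B1, b@B2, c@B5, d@B2, d@B3, e@B3, f@B5}

Derivation:
Converged values:
  B0: | IN={a@B1, b@B0, d@B0, f@B0} | OUT={a@B1, b@B0, d@B0, f@B0}
  B1: | IN={a@B1, b@B0, d@B0, f@B0} | OUT={a@B1, b@B0, d@B0, f@B0}
  B2: | IN={a@B1, b@B0, d@B0, f@B0} | OUT={a@B1, b@B2, c@B2, d@B2, f@B0}
  B3: | IN={a@B1, b@B2, c@B2, d@B2, d@B3, e@B3, f@B0, f@B4} | OUT={a@B1, b@B2, c@B2, d@B3, e@B3, f@B0, f@B4}
  B4: | IN={a@B1, b@B2, c@B2, d@B2, d@B3, e@B3, f@B0, f@B4} | OUT={a@B1, b@B2, c@B2, d@B2, d@B3, e@B3, f@B4}
  B5: | IN={a@B1, b@B2, c@B2, d@B2, d@B3, e@B3, f@B0, f@B4} | OUT={a@B1, b@B2, c@B5, d@B2, d@B3, e@B3, f@B5}

Merge at B5: IN[B5] = OUT[B2] ⊔ OUT[B4] = {a@B1, b@B2, c@B2, d@B2, d@B3, e@B3, f@B0, f@B4}
Applying B5's transfer function to that IN value gives OUT[B5] (row B5 above).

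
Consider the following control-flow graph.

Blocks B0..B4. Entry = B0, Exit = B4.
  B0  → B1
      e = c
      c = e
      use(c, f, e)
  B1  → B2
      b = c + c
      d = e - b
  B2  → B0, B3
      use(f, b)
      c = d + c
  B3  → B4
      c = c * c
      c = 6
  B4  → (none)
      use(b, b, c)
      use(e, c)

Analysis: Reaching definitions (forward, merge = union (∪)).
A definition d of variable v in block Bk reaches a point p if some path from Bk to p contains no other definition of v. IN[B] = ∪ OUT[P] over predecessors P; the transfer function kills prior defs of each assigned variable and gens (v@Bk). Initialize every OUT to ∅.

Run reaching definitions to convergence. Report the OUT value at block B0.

Per-block solution:
  B0:   IN={b@B1, c@B2, d@B1, e@B0}   OUT={b@B1, c@B0, d@B1, e@B0}
  B1:   IN={b@B1, c@B0, d@B1, e@B0}   OUT={b@B1, c@B0, d@B1, e@B0}
  B2:   IN={b@B1, c@B0, d@B1, e@B0}   OUT={b@B1, c@B2, d@B1, e@B0}
  B3:   IN={b@B1, c@B2, d@B1, e@B0}   OUT={b@B1, c@B3, d@B1, e@B0}
  B4:   IN={b@B1, c@B3, d@B1, e@B0}   OUT={b@B1, c@B3, d@B1, e@B0}

Merge at B0 (entry node, so the boundary value {} is joined with the incoming edge(s)): IN[B0] = {} ⊔ OUT[B2] = {b@B1, c@B2, d@B1, e@B0}
Applying B0's transfer function to that IN value gives OUT[B0] (row B0 above).

Answer: {b@B1, c@B0, d@B1, e@B0}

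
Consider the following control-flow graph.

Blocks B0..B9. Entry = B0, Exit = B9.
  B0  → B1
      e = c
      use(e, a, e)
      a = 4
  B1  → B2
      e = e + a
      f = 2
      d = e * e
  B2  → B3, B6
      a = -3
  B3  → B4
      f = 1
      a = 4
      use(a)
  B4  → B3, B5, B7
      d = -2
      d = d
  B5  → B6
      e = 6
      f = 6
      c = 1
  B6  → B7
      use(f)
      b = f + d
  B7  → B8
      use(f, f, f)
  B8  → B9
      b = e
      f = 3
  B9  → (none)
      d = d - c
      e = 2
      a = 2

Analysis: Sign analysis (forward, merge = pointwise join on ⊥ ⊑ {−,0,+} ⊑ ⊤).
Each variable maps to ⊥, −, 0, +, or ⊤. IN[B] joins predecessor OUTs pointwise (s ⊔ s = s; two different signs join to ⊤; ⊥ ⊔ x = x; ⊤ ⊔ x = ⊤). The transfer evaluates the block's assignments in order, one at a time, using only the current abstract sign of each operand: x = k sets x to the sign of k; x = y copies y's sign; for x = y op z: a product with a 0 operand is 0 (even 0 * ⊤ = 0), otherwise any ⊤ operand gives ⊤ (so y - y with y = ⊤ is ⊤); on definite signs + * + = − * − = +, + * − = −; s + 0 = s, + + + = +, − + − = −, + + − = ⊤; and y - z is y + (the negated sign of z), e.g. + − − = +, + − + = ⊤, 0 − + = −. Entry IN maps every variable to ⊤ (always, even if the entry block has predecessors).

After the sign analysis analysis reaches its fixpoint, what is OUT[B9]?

Answer: {a: +, b: ⊤, c: ⊤, d: ⊤, e: +, f: +}

Working:
Fixpoint table:
  B0:   IN=(all ⊤)   OUT={a:+; rest ⊤}
  B1:   IN={a:+; rest ⊤}   OUT={a:+, f:+; rest ⊤}
  B2:   IN={a:+, f:+; rest ⊤}   OUT={a:-, f:+; rest ⊤}
  B3:   IN={f:+; rest ⊤}   OUT={a:+, f:+; rest ⊤}
  B4:   IN={a:+, f:+; rest ⊤}   OUT={a:+, d:-, f:+; rest ⊤}
  B5:   IN={a:+, d:-, f:+; rest ⊤}   OUT={a:+, c:+, d:-, e:+, f:+; rest ⊤}
  B6:   IN={f:+; rest ⊤}   OUT={f:+; rest ⊤}
  B7:   IN={f:+; rest ⊤}   OUT={f:+; rest ⊤}
  B8:   IN={f:+; rest ⊤}   OUT={f:+; rest ⊤}
  B9:   IN={f:+; rest ⊤}   OUT={a:+, e:+, f:+; rest ⊤}

Merge at B9: IN[B9] = OUT[B8] = {a: ⊤, b: ⊤, c: ⊤, d: ⊤, e: ⊤, f: +}
Applying B9's transfer function to that IN value gives OUT[B9] (row B9 above).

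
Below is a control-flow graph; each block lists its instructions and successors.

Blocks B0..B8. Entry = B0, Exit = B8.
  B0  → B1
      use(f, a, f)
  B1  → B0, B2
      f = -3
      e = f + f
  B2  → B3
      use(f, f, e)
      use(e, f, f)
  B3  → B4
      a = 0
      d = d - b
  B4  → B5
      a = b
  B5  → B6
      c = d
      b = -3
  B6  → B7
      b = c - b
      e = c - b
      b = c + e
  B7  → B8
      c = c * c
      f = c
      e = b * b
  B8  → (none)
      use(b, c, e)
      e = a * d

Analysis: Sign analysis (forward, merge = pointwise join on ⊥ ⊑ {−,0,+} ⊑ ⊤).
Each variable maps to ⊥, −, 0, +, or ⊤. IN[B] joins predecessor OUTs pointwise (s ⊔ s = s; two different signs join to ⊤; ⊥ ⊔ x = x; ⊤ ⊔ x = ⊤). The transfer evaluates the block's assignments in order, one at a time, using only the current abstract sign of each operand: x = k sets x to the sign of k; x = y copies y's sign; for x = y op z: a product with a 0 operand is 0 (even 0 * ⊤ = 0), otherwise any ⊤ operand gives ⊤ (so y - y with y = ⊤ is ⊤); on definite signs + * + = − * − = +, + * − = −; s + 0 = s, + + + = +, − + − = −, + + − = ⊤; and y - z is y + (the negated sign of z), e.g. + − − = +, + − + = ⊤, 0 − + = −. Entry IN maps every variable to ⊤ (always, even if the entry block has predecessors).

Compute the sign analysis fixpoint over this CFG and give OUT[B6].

Converged values:
  B0:   IN=(all ⊤)   OUT=(all ⊤)
  B1:   IN=(all ⊤)   OUT={e:-, f:-; rest ⊤}
  B2:   IN={e:-, f:-; rest ⊤}   OUT={e:-, f:-; rest ⊤}
  B3:   IN={e:-, f:-; rest ⊤}   OUT={a:0, e:-, f:-; rest ⊤}
  B4:   IN={a:0, e:-, f:-; rest ⊤}   OUT={e:-, f:-; rest ⊤}
  B5:   IN={e:-, f:-; rest ⊤}   OUT={b:-, e:-, f:-; rest ⊤}
  B6:   IN={b:-, e:-, f:-; rest ⊤}   OUT={f:-; rest ⊤}
  B7:   IN={f:-; rest ⊤}   OUT=(all ⊤)
  B8:   IN=(all ⊤)   OUT=(all ⊤)

Merge at B6: IN[B6] = OUT[B5] = {a: ⊤, b: -, c: ⊤, d: ⊤, e: -, f: -}
Applying B6's transfer function to that IN value gives OUT[B6] (row B6 above).

Answer: {a: ⊤, b: ⊤, c: ⊤, d: ⊤, e: ⊤, f: -}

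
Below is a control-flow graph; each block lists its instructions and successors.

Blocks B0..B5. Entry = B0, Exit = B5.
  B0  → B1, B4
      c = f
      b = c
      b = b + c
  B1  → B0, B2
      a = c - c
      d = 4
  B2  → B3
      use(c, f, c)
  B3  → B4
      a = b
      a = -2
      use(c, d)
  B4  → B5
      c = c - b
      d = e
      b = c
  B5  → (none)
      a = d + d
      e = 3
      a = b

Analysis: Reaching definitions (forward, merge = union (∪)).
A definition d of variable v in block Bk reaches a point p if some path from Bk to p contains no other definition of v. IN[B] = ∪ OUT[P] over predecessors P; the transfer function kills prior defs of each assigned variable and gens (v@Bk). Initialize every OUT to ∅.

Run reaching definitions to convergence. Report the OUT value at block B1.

Fixpoint table:
  B0: | IN={a@B1, b@B0, c@B0, d@B1} | OUT={a@B1, b@B0, c@B0, d@B1}
  B1: | IN={a@B1, b@B0, c@B0, d@B1} | OUT={a@B1, b@B0, c@B0, d@B1}
  B2: | IN={a@B1, b@B0, c@B0, d@B1} | OUT={a@B1, b@B0, c@B0, d@B1}
  B3: | IN={a@B1, b@B0, c@B0, d@B1} | OUT={a@B3, b@B0, c@B0, d@B1}
  B4: | IN={a@B1, a@B3, b@B0, c@B0, d@B1} | OUT={a@B1, a@B3, b@B4, c@B4, d@B4}
  B5: | IN={a@B1, a@B3, b@B4, c@B4, d@B4} | OUT={a@B5, b@B4, c@B4, d@B4, e@B5}

Merge at B1: IN[B1] = OUT[B0] = {a@B1, b@B0, c@B0, d@B1}
Applying B1's transfer function to that IN value gives OUT[B1] (row B1 above).

Answer: {a@B1, b@B0, c@B0, d@B1}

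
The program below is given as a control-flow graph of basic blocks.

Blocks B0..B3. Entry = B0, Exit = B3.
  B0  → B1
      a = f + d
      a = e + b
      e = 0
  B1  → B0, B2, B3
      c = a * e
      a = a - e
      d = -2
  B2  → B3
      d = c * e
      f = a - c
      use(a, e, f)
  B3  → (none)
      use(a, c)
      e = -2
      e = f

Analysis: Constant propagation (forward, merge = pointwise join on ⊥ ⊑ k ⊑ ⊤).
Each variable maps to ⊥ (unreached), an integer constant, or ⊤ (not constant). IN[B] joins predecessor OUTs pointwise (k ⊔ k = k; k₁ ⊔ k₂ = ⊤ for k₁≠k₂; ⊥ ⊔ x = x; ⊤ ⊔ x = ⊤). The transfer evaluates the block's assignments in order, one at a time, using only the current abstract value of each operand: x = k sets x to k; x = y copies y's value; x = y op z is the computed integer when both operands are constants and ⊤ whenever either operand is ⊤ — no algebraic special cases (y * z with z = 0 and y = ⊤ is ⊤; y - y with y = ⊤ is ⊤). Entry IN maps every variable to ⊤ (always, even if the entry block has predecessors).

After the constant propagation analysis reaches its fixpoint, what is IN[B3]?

Converged values:
  B0: | IN=(all ⊤) | OUT={e:0; rest ⊤}
  B1: | IN={e:0; rest ⊤} | OUT={d:-2, e:0; rest ⊤}
  B2: | IN={d:-2, e:0; rest ⊤} | OUT={e:0; rest ⊤}
  B3: | IN={e:0; rest ⊤} | OUT=(all ⊤)

Merge at B3: IN[B3] = OUT[B1] ⊔ OUT[B2] = {a: ⊤, b: ⊤, c: ⊤, d: ⊤, e: 0, f: ⊤}

Answer: {a: ⊤, b: ⊤, c: ⊤, d: ⊤, e: 0, f: ⊤}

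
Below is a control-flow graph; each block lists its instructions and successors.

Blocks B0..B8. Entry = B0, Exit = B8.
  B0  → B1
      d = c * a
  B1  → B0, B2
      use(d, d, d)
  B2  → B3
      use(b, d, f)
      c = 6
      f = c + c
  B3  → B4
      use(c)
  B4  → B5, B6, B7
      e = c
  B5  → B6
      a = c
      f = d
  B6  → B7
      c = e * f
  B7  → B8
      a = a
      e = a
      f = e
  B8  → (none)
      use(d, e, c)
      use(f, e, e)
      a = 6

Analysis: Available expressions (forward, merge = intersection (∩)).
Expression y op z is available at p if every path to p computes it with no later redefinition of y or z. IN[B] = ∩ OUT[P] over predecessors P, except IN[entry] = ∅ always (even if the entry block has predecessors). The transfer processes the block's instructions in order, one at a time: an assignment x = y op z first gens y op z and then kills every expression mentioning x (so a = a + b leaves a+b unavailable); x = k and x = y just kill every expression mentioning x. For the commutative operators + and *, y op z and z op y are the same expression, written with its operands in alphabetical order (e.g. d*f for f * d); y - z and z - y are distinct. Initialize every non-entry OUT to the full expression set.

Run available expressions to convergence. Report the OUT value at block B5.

Per-block solution:
  B0: | IN={} | OUT={a*c}
  B1: | IN={a*c} | OUT={a*c}
  B2: | IN={a*c} | OUT={c+c}
  B3: | IN={c+c} | OUT={c+c}
  B4: | IN={c+c} | OUT={c+c}
  B5: | IN={c+c} | OUT={c+c}
  B6: | IN={c+c} | OUT={e*f}
  B7: | IN={} | OUT={}
  B8: | IN={} | OUT={}

Merge at B5: IN[B5] = OUT[B4] = {c+c}
Applying B5's transfer function to that IN value gives OUT[B5] (row B5 above).

Answer: {c+c}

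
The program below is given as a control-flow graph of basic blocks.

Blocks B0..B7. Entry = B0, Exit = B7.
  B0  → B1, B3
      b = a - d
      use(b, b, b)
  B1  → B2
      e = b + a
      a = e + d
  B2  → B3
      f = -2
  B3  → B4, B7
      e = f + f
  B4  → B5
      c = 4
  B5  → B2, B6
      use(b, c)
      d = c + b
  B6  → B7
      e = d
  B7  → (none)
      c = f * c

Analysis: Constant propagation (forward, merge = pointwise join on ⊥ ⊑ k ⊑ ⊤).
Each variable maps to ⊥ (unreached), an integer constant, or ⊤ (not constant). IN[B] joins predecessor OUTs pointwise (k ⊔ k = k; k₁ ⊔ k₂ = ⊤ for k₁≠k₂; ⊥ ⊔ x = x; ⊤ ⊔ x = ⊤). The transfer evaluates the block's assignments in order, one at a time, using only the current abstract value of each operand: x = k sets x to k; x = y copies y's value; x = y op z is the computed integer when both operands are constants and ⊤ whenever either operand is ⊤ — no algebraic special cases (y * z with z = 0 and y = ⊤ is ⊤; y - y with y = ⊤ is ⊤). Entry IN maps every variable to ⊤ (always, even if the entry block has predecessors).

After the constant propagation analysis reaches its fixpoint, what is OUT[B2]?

Answer: {a: ⊤, b: ⊤, c: ⊤, d: ⊤, e: ⊤, f: -2}

Trace:
Per-block solution:
  B0:  IN=(all ⊤)  OUT=(all ⊤)
  B1:  IN=(all ⊤)  OUT=(all ⊤)
  B2:  IN=(all ⊤)  OUT={f:-2; rest ⊤}
  B3:  IN=(all ⊤)  OUT=(all ⊤)
  B4:  IN=(all ⊤)  OUT={c:4; rest ⊤}
  B5:  IN={c:4; rest ⊤}  OUT={c:4; rest ⊤}
  B6:  IN={c:4; rest ⊤}  OUT={c:4; rest ⊤}
  B7:  IN=(all ⊤)  OUT=(all ⊤)

Merge at B2: IN[B2] = OUT[B1] ⊔ OUT[B5] = {a: ⊤, b: ⊤, c: ⊤, d: ⊤, e: ⊤, f: ⊤}
Applying B2's transfer function to that IN value gives OUT[B2] (row B2 above).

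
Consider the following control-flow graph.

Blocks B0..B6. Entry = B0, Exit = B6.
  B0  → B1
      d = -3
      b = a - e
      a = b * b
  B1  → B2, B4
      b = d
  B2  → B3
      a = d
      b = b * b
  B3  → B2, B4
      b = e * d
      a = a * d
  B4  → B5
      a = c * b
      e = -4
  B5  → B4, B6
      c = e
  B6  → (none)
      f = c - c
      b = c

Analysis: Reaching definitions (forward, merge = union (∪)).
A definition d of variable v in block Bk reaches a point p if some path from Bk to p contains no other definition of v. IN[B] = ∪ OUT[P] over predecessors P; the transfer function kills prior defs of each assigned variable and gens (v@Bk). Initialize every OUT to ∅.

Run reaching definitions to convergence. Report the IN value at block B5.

Answer: {a@B4, b@B1, b@B3, c@B5, d@B0, e@B4}

Derivation:
Fixpoint table:
  B0:   IN={}   OUT={a@B0, b@B0, d@B0}
  B1:   IN={a@B0, b@B0, d@B0}   OUT={a@B0, b@B1, d@B0}
  B2:   IN={a@B0, a@B3, b@B1, b@B3, d@B0}   OUT={a@B2, b@B2, d@B0}
  B3:   IN={a@B2, b@B2, d@B0}   OUT={a@B3, b@B3, d@B0}
  B4:   IN={a@B0, a@B3, a@B4, b@B1, b@B3, c@B5, d@B0, e@B4}   OUT={a@B4, b@B1, b@B3, c@B5, d@B0, e@B4}
  B5:   IN={a@B4, b@B1, b@B3, c@B5, d@B0, e@B4}   OUT={a@B4, b@B1, b@B3, c@B5, d@B0, e@B4}
  B6:   IN={a@B4, b@B1, b@B3, c@B5, d@B0, e@B4}   OUT={a@B4, b@B6, c@B5, d@B0, e@B4, f@B6}

Merge at B5: IN[B5] = OUT[B4] = {a@B4, b@B1, b@B3, c@B5, d@B0, e@B4}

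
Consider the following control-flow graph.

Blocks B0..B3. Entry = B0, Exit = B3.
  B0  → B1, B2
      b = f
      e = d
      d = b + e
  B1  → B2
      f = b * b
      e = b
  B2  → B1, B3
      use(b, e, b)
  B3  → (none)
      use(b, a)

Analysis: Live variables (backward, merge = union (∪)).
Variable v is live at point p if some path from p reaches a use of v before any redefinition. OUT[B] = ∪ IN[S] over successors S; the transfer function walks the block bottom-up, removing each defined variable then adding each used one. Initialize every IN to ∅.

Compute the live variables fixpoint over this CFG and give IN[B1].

Answer: {a, b}

Trace:
Fixpoint table:
  B0:   IN={a, d, f}   OUT={a, b, e}
  B1:   IN={a, b}   OUT={a, b, e}
  B2:   IN={a, b, e}   OUT={a, b}
  B3:   IN={a, b}   OUT={}

Merge at B1: OUT[B1] = IN[B2] = {a, b, e}
Applying B1's transfer function to that OUT value gives IN[B1] (row B1 above).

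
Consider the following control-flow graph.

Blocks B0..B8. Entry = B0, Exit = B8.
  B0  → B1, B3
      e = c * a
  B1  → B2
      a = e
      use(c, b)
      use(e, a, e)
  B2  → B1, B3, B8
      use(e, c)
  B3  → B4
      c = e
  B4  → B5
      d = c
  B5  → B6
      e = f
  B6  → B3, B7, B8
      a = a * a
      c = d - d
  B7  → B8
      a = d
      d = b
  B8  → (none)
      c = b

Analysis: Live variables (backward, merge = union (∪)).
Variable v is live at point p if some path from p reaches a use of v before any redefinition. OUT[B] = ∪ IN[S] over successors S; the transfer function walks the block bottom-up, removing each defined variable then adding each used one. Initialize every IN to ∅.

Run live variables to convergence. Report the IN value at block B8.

Answer: {b}

Trace:
Converged values:
  B0: | IN={a, b, c, f} | OUT={a, b, c, e, f}
  B1: | IN={b, c, e, f} | OUT={a, b, c, e, f}
  B2: | IN={a, b, c, e, f} | OUT={a, b, c, e, f}
  B3: | IN={a, b, e, f} | OUT={a, b, c, f}
  B4: | IN={a, b, c, f} | OUT={a, b, d, f}
  B5: | IN={a, b, d, f} | OUT={a, b, d, e, f}
  B6: | IN={a, b, d, e, f} | OUT={a, b, d, e, f}
  B7: | IN={b, d} | OUT={b}
  B8: | IN={b} | OUT={}

B8 is the boundary node: OUT[B8] = {}
Applying B8's transfer function to that OUT value gives IN[B8] (row B8 above).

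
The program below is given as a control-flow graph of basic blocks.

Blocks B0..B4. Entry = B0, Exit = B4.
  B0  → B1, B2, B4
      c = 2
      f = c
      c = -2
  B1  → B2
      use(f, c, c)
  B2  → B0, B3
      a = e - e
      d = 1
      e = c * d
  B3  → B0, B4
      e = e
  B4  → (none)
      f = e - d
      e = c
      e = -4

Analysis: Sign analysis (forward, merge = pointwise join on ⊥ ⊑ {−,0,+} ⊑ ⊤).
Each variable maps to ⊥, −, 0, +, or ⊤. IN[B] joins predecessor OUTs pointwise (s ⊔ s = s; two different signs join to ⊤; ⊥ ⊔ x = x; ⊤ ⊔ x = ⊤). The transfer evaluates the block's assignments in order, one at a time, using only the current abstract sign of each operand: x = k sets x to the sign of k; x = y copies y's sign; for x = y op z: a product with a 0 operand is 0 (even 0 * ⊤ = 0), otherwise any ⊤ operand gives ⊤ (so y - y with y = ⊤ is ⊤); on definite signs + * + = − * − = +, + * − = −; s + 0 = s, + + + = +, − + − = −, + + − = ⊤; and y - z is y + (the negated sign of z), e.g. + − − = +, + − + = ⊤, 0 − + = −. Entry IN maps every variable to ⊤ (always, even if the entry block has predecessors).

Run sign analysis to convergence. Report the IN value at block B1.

Converged values:
  B0: | IN=(all ⊤) | OUT={c:-, f:+; rest ⊤}
  B1: | IN={c:-, f:+; rest ⊤} | OUT={c:-, f:+; rest ⊤}
  B2: | IN={c:-, f:+; rest ⊤} | OUT={c:-, d:+, e:-, f:+; rest ⊤}
  B3: | IN={c:-, d:+, e:-, f:+; rest ⊤} | OUT={c:-, d:+, e:-, f:+; rest ⊤}
  B4: | IN={c:-, f:+; rest ⊤} | OUT={c:-, e:-; rest ⊤}

Merge at B1: IN[B1] = OUT[B0] = {a: ⊤, b: ⊤, c: -, d: ⊤, e: ⊤, f: +}

Answer: {a: ⊤, b: ⊤, c: -, d: ⊤, e: ⊤, f: +}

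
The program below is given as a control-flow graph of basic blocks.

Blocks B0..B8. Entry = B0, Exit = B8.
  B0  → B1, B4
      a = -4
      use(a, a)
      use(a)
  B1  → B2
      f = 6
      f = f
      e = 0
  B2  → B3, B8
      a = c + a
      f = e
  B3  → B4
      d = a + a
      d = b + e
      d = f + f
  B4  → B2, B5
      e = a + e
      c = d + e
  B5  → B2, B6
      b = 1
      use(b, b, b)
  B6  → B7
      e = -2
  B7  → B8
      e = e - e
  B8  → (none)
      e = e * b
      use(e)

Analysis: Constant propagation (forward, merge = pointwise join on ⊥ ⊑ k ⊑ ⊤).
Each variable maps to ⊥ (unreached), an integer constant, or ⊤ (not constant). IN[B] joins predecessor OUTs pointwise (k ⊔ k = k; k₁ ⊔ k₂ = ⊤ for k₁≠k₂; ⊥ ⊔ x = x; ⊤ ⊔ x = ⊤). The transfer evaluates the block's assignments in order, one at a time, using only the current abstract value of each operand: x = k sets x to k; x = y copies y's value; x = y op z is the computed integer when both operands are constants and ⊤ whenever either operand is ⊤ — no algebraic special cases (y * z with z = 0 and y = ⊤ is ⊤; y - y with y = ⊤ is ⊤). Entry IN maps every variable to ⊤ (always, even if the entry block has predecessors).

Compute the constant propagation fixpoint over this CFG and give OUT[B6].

Converged values:
  B0: | IN=(all ⊤) | OUT={a:-4; rest ⊤}
  B1: | IN={a:-4; rest ⊤} | OUT={a:-4, e:0, f:6; rest ⊤}
  B2: | IN=(all ⊤) | OUT=(all ⊤)
  B3: | IN=(all ⊤) | OUT=(all ⊤)
  B4: | IN=(all ⊤) | OUT=(all ⊤)
  B5: | IN=(all ⊤) | OUT={b:1; rest ⊤}
  B6: | IN={b:1; rest ⊤} | OUT={b:1, e:-2; rest ⊤}
  B7: | IN={b:1, e:-2; rest ⊤} | OUT={b:1, e:0; rest ⊤}
  B8: | IN=(all ⊤) | OUT=(all ⊤)

Merge at B6: IN[B6] = OUT[B5] = {a: ⊤, b: 1, c: ⊤, d: ⊤, e: ⊤, f: ⊤}
Applying B6's transfer function to that IN value gives OUT[B6] (row B6 above).

Answer: {a: ⊤, b: 1, c: ⊤, d: ⊤, e: -2, f: ⊤}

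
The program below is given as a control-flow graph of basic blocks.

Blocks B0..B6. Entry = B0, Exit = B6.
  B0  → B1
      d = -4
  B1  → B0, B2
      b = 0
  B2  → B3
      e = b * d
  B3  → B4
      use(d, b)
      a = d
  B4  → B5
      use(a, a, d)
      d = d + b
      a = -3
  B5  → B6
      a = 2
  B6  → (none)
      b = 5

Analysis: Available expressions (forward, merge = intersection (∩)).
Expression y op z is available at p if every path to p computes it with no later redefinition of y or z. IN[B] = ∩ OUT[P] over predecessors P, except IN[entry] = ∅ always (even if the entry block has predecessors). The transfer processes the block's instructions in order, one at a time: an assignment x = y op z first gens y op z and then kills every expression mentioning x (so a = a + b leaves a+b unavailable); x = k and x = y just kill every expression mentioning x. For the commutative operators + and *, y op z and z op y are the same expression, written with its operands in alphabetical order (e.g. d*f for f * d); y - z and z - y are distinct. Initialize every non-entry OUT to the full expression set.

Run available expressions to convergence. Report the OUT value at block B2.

Answer: {b*d}

Derivation:
Per-block solution:
  B0:   IN={}   OUT={}
  B1:   IN={}   OUT={}
  B2:   IN={}   OUT={b*d}
  B3:   IN={b*d}   OUT={b*d}
  B4:   IN={b*d}   OUT={}
  B5:   IN={}   OUT={}
  B6:   IN={}   OUT={}

Merge at B2: IN[B2] = OUT[B1] = {}
Applying B2's transfer function to that IN value gives OUT[B2] (row B2 above).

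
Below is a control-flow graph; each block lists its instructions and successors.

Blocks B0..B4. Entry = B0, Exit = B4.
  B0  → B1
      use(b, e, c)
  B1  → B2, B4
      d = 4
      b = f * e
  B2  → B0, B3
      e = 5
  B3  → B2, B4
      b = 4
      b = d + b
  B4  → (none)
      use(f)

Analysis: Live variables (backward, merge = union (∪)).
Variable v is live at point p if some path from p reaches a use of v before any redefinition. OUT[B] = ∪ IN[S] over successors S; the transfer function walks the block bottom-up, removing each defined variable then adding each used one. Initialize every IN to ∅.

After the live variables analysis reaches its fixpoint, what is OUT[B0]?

Answer: {c, e, f}

Derivation:
Converged values:
  B0:   IN={b, c, e, f}   OUT={c, e, f}
  B1:   IN={c, e, f}   OUT={b, c, d, f}
  B2:   IN={b, c, d, f}   OUT={b, c, d, e, f}
  B3:   IN={c, d, f}   OUT={b, c, d, f}
  B4:   IN={f}   OUT={}

Merge at B0: OUT[B0] = IN[B1] = {c, e, f}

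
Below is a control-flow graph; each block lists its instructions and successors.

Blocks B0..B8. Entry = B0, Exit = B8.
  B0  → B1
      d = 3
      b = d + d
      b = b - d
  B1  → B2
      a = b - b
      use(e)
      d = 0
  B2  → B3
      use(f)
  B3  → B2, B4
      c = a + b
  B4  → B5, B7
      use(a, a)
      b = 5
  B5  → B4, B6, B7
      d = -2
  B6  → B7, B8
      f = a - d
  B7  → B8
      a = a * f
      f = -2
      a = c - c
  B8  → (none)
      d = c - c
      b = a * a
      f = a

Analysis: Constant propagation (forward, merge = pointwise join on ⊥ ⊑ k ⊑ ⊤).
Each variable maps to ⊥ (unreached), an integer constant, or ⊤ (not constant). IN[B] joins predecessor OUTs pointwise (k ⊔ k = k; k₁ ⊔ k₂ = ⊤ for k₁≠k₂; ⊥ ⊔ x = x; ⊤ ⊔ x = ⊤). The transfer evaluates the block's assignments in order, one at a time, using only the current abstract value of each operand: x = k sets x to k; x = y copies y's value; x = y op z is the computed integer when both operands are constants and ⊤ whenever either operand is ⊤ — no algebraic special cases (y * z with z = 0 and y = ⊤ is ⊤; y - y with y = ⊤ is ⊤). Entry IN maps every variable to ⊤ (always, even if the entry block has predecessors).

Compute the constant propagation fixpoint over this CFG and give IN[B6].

Answer: {a: 0, b: 5, c: 3, d: -2, e: ⊤, f: ⊤}

Derivation:
Per-block solution:
  B0:   IN=(all ⊤)   OUT={b:3, d:3; rest ⊤}
  B1:   IN={b:3, d:3; rest ⊤}   OUT={a:0, b:3, d:0; rest ⊤}
  B2:   IN={a:0, b:3, d:0; rest ⊤}   OUT={a:0, b:3, d:0; rest ⊤}
  B3:   IN={a:0, b:3, d:0; rest ⊤}   OUT={a:0, b:3, c:3, d:0; rest ⊤}
  B4:   IN={a:0, c:3; rest ⊤}   OUT={a:0, b:5, c:3; rest ⊤}
  B5:   IN={a:0, b:5, c:3; rest ⊤}   OUT={a:0, b:5, c:3, d:-2; rest ⊤}
  B6:   IN={a:0, b:5, c:3, d:-2; rest ⊤}   OUT={a:0, b:5, c:3, d:-2, f:2; rest ⊤}
  B7:   IN={a:0, b:5, c:3; rest ⊤}   OUT={a:0, b:5, c:3, f:-2; rest ⊤}
  B8:   IN={a:0, b:5, c:3; rest ⊤}   OUT={a:0, b:0, c:3, d:0, f:0; rest ⊤}

Merge at B6: IN[B6] = OUT[B5] = {a: 0, b: 5, c: 3, d: -2, e: ⊤, f: ⊤}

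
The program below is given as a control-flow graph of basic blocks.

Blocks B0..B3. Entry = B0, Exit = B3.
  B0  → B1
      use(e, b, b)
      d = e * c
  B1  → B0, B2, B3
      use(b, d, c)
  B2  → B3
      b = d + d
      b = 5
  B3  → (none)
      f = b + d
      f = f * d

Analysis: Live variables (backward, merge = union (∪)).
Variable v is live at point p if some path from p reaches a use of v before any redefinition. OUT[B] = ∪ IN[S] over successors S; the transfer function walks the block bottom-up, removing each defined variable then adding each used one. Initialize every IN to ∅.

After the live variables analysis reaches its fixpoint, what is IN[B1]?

Answer: {b, c, d, e}

Working:
Converged values:
  B0: | IN={b, c, e} | OUT={b, c, d, e}
  B1: | IN={b, c, d, e} | OUT={b, c, d, e}
  B2: | IN={d} | OUT={b, d}
  B3: | IN={b, d} | OUT={}

Merge at B1: OUT[B1] = IN[B0] ⊔ IN[B2] ⊔ IN[B3] = {b, c, d, e}
Applying B1's transfer function to that OUT value gives IN[B1] (row B1 above).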